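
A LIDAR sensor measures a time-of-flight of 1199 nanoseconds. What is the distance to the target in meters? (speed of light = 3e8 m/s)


tof = 1199 ns = 1.199e-06 s
dist = c * tof / 2
= 3e8 * 1.199e-06 / 2
= 179.85 m


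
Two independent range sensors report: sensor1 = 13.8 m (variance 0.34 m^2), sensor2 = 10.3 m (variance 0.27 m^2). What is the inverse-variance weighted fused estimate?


w1 = (1/var1) / (1/var1 + 1/var2)
   = 2.9412 / (2.9412 + 3.7037) = 0.4426
w2 = 1 - w1 = 0.5574
fused = w1*s1 + w2*s2 = 6.1082 + 5.741
= 11.8492 m


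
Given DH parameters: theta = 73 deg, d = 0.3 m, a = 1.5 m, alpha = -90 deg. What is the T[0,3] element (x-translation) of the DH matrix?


T[0,3] = a * cos(theta)
= 1.5 * cos(73 deg)
= 1.5 * 0.2924
= 0.4386


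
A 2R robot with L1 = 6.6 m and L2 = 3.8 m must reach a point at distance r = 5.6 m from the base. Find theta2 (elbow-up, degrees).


cos(theta2) = (r^2 - L1^2 - L2^2) / (2*L1*L2)
cos(theta2) = (31.36 - 43.56 - 14.44) / 50.16
cos(theta2) = -0.5311
theta2 = 122.0798 degrees


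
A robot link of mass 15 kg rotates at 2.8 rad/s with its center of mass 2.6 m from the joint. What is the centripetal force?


F = m * omega^2 * r
= 15 * 2.8^2 * 2.6
= 15 * 7.84 * 2.6
= 305.76 N


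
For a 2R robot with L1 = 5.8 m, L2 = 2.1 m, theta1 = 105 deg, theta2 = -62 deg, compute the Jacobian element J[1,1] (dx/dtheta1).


J[1,1] = -L1*sin(t1) - L2*sin(t1+t2)
= -5.8*sin(105) - 2.1*sin(43)
= -7.0346


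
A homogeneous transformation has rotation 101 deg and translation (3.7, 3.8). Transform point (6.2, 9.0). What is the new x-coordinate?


x' = cos(theta)*px - sin(theta)*py + tx
= -0.1908*6.2 - 0.9816*9.0 + 3.7
= -6.3177


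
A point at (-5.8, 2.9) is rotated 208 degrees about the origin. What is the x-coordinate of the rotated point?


x' = x*cos(theta) - y*sin(theta)
cos(208 deg) = -0.8829, sin(208 deg) = -0.4695
x' = -5.8 * -0.8829 - 2.9 * -0.4695
= 5.1211 - -1.3615
= 6.4826


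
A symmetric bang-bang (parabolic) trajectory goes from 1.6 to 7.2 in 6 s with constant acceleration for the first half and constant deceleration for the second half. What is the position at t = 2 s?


Symmetric rest-to-rest: each phase covers (pf-p0)/2 in time T/2. 0.5*a*(T/2)^2 = (pf-p0)/2 => a = 4*(pf-p0)/T^2
a = 4*(7.2-1.6)/6^2 = 0.6222
t = 2 is in the acceleration phase (t <= T/2).
p = p0 + 0.5*a*t^2 = 1.6 + 0.5*0.6222*2^2
= 2.8444


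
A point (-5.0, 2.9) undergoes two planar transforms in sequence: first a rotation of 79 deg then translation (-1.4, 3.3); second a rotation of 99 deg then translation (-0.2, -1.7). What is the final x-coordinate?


After transform 1:
x1 = cos(79)*-5.0 - sin(79)*2.9 + -1.4 = -5.2008
y1 = sin(79)*-5.0 + cos(79)*2.9 + 3.3 = -1.0548
After transform 2:
x2 = cos(99)*-5.2008 - sin(99)*-1.0548 + -0.2
= 1.6554


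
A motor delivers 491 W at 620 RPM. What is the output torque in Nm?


omega = 620 * 2*pi/60 = 64.9262 rad/s
tau = P / omega = 491 / 64.9262
= 7.5624 Nm


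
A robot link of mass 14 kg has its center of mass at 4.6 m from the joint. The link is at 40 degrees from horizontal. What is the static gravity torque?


tau = m*g*L*cos(angle)
= 14 * 9.81 * 4.6 * cos(40 deg)
= 14 * 9.81 * 4.6 * 0.766
= 483.9593 Nm


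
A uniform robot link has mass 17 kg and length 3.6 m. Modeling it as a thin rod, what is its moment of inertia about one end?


I = (1/3) * m * L^2
= (1/3) * 17 * 3.6^2
= 0.333333 * 17 * 12.96
= 73.44 kg*m^2


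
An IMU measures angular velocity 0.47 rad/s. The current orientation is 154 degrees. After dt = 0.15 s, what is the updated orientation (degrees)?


delta_theta = w * dt = 0.47 * 0.15 = 0.0705 rad
= 4.0394 deg
theta_new = 154 + 4.0394 = 158.0394 deg


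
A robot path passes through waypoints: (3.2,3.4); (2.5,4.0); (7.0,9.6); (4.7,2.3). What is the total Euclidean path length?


Segment lengths:
  seg1 = sqrt((-0.7)^2 + (0.6)^2) = 0.922
  seg2 = sqrt((4.5)^2 + (5.6)^2) = 7.184
  seg3 = sqrt((-2.3)^2 + (-7.3)^2) = 7.6538
Total = 15.7597


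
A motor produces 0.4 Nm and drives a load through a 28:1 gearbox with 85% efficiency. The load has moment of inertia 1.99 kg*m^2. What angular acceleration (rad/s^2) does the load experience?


tau_out = tau_motor * N * eta
= 0.4 * 28 * 0.85 = 9.52 Nm
alpha = tau_out / I = 9.52 / 1.99
= 4.7839 rad/s^2


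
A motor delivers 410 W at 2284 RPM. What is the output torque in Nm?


omega = 2284 * 2*pi/60 = 239.1799 rad/s
tau = P / omega = 410 / 239.1799
= 1.7142 Nm


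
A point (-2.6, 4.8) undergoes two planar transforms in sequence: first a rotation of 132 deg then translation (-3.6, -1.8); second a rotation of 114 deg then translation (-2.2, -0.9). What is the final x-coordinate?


After transform 1:
x1 = cos(132)*-2.6 - sin(132)*4.8 + -3.6 = -5.4274
y1 = sin(132)*-2.6 + cos(132)*4.8 + -1.8 = -6.944
After transform 2:
x2 = cos(114)*-5.4274 - sin(114)*-6.944 + -2.2
= 6.3512


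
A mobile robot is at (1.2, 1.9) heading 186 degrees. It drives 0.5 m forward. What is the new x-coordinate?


x_new = x0 + d*cos(theta)
= 1.2 + 0.5*cos(186)
= 1.2 + -0.4973
= 0.7027


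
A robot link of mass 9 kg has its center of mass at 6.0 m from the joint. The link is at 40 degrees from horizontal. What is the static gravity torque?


tau = m*g*L*cos(angle)
= 9 * 9.81 * 6.0 * cos(40 deg)
= 9 * 9.81 * 6.0 * 0.766
= 405.8044 Nm


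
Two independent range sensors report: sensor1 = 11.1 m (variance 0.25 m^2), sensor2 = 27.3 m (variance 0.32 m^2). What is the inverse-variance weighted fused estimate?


w1 = (1/var1) / (1/var1 + 1/var2)
   = 4.0 / (4.0 + 3.125) = 0.5614
w2 = 1 - w1 = 0.4386
fused = w1*s1 + w2*s2 = 6.2316 + 11.9737
= 18.2053 m


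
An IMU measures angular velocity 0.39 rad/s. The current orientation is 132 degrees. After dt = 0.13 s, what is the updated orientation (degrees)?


delta_theta = w * dt = 0.39 * 0.13 = 0.0507 rad
= 2.9049 deg
theta_new = 132 + 2.9049 = 134.9049 deg


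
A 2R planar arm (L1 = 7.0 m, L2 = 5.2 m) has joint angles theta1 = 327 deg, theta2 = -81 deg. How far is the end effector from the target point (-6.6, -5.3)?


End effector via forward kinematics:
x = L1*cos(t1) + L2*cos(t1+t2) = 3.7557
y = L1*sin(t1) + L2*sin(t1+t2) = -8.5629
Distance to target:
d = sqrt((-6.6 - 3.7557)^2 + (-5.3 - -8.5629)^2)
= sqrt(107.2398 + 10.6466)
= 10.8575 m


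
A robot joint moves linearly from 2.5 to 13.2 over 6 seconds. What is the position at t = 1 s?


s = t/T = 1/6 = 0.1667
p(t) = p0 + (pf-p0)*s
= 2.5 + (13.2 - 2.5) * 0.1667
= 4.2833


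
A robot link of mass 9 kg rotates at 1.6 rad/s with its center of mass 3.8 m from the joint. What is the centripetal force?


F = m * omega^2 * r
= 9 * 1.6^2 * 3.8
= 9 * 2.56 * 3.8
= 87.552 N


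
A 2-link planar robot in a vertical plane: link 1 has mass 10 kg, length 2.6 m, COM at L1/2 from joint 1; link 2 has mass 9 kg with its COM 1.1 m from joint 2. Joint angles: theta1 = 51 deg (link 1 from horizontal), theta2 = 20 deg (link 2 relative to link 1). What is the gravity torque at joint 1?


Horizontal distance from joint 1 to link-1 COM:
  x_c1 = (L1/2)*cos(t1) = 1.3 * 0.6293 = 0.8181 m
Horizontal distance from joint 1 to link-2 COM:
  x_c2 = L1*cos(t1) + Lc2*cos(t1+t2)
       = 2.6*0.6293 + 1.1*0.3256 = 1.9944 m
tau1 = m1*g*x_c1 + m2*g*x_c2
     = 10*9.81*0.8181 + 9*9.81*1.9944
     = 80.2572 + 176.0819
     = 256.3391 Nm


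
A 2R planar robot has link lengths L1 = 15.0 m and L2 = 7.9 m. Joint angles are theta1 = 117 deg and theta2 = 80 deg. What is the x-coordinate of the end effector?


Convert angles to radians: theta1 = 2.042, theta2 = 1.3963
x = L1*cos(theta1) + L2*cos(theta1+theta2)
x = -6.8099 + -7.5548
x = -14.3647


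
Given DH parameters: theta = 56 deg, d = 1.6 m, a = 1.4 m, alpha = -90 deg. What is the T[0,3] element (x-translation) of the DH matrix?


T[0,3] = a * cos(theta)
= 1.4 * cos(56 deg)
= 1.4 * 0.5592
= 0.7829


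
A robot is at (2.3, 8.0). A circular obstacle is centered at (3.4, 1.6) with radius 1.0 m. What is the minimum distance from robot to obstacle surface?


center_dist = sqrt((2.3-3.4)^2 + (8.0-1.6)^2)
= sqrt(1.21 + 40.96)
= 6.4938
min_dist = center_dist - radius = 6.4938 - 1.0 = 5.4938 m


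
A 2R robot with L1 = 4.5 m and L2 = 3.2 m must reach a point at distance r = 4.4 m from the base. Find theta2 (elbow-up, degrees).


cos(theta2) = (r^2 - L1^2 - L2^2) / (2*L1*L2)
cos(theta2) = (19.36 - 20.25 - 10.24) / 28.8
cos(theta2) = -0.386458
theta2 = 112.7343 degrees


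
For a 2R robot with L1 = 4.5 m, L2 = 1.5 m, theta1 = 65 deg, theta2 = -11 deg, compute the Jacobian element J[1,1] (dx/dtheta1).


J[1,1] = -L1*sin(t1) - L2*sin(t1+t2)
= -4.5*sin(65) - 1.5*sin(54)
= -5.2919


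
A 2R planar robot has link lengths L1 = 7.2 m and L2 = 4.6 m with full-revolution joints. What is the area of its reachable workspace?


r_max = L1 + L2 = 11.8 m
r_min = |L1 - L2| = 2.6 m
Area = pi*(r_max^2 - r_min^2)
= pi*(139.24 - 6.76)
= pi * 132.48
= 416.1982 m^2


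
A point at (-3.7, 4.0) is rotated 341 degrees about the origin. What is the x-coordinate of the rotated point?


x' = x*cos(theta) - y*sin(theta)
cos(341 deg) = 0.9455, sin(341 deg) = -0.3256
x' = -3.7 * 0.9455 - 4.0 * -0.3256
= -3.4984 - -1.3023
= -2.1961


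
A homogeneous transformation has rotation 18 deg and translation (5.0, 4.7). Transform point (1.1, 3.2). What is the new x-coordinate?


x' = cos(theta)*px - sin(theta)*py + tx
= 0.9511*1.1 - 0.309*3.2 + 5.0
= 5.0573


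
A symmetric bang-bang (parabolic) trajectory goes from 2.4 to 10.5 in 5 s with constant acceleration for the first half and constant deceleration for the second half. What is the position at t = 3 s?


Symmetric rest-to-rest: each phase covers (pf-p0)/2 in time T/2. 0.5*a*(T/2)^2 = (pf-p0)/2 => a = 4*(pf-p0)/T^2
a = 4*(10.5-2.4)/5^2 = 1.296
t = 3 is in the deceleration phase (t > T/2).
p = pf - 0.5*a*(T-t)^2 = 10.5 - 0.5*1.296*2^2
= 7.908


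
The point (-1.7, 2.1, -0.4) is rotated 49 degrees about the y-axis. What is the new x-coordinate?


Rotation about y-axis: x' = x*cos(theta) + z*sin(theta)
= -1.7 * 0.6561 + -0.4 * 0.7547
= -1.4172


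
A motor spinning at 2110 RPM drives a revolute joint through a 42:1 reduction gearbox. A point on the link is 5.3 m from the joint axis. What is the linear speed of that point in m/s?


omega_motor = 2110 * 2*pi/60 = 220.9587 rad/s
omega_joint = omega_motor / 42 = 5.2609 rad/s
v = omega_joint * r = 5.2609 * 5.3
= 27.8829 m/s


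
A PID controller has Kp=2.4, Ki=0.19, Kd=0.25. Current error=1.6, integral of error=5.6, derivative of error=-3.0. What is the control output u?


u = Kp*e + Ki*int(e) + Kd*de/dt
= 2.4*1.6 + 0.19*5.6 + 0.25*(-3.0)
= 3.84 + 1.064 + -0.75
= 4.154


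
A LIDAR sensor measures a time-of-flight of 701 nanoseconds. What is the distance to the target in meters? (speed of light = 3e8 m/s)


tof = 701 ns = 7.01e-07 s
dist = c * tof / 2
= 3e8 * 7.01e-07 / 2
= 105.15 m


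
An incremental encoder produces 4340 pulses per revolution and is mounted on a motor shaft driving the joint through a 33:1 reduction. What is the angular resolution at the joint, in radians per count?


counts per rev = 4340
effective counts at joint = 4340 * 33 = 143220
resolution = 2*pi / 143220
= 4.3871e-05 rad/count


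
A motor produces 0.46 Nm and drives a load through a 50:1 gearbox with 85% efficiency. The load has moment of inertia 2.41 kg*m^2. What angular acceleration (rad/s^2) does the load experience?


tau_out = tau_motor * N * eta
= 0.46 * 50 * 0.85 = 19.55 Nm
alpha = tau_out / I = 19.55 / 2.41
= 8.112 rad/s^2


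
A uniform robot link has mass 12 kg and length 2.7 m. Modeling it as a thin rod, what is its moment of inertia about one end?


I = (1/3) * m * L^2
= (1/3) * 12 * 2.7^2
= 0.333333 * 12 * 7.29
= 29.16 kg*m^2


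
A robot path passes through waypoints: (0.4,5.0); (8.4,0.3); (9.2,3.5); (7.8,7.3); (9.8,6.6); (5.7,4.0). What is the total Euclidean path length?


Segment lengths:
  seg1 = sqrt((8.0)^2 + (-4.7)^2) = 9.2785
  seg2 = sqrt((0.8)^2 + (3.2)^2) = 3.2985
  seg3 = sqrt((-1.4)^2 + (3.8)^2) = 4.0497
  seg4 = sqrt((2.0)^2 + (-0.7)^2) = 2.119
  seg5 = sqrt((-4.1)^2 + (-2.6)^2) = 4.8549
Total = 23.6005


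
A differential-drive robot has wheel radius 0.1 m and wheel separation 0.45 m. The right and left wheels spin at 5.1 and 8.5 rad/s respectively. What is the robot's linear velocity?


vR = r*wR = 0.1*5.1 = 0.51 m/s
vL = r*wL = 0.1*8.5 = 0.85 m/s
v = (vR+vL)/2 = 0.68 m/s
omega = (vR-vL)/L = -0.7556 rad/s
linear velocity = 0.68 m/s


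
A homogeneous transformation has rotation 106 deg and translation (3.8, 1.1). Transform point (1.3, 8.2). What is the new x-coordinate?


x' = cos(theta)*px - sin(theta)*py + tx
= -0.2756*1.3 - 0.9613*8.2 + 3.8
= -4.4407


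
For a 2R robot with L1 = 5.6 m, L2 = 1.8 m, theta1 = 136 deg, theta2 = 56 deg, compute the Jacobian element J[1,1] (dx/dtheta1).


J[1,1] = -L1*sin(t1) - L2*sin(t1+t2)
= -5.6*sin(136) - 1.8*sin(192)
= -3.5158


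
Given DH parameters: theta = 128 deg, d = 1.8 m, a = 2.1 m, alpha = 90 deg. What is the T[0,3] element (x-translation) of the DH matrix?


T[0,3] = a * cos(theta)
= 2.1 * cos(128 deg)
= 2.1 * -0.6157
= -1.2929


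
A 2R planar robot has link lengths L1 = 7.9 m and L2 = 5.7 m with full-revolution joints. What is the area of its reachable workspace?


r_max = L1 + L2 = 13.6 m
r_min = |L1 - L2| = 2.2 m
Area = pi*(r_max^2 - r_min^2)
= pi*(184.96 - 4.84)
= pi * 180.12
= 565.8637 m^2


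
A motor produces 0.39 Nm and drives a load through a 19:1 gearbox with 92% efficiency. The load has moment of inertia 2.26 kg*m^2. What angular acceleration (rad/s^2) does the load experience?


tau_out = tau_motor * N * eta
= 0.39 * 19 * 0.92 = 6.8172 Nm
alpha = tau_out / I = 6.8172 / 2.26
= 3.0165 rad/s^2


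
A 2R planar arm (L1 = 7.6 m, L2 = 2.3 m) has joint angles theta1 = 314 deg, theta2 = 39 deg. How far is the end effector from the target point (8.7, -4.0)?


End effector via forward kinematics:
x = L1*cos(t1) + L2*cos(t1+t2) = 7.5623
y = L1*sin(t1) + L2*sin(t1+t2) = -5.7473
Distance to target:
d = sqrt((8.7 - 7.5623)^2 + (-4.0 - -5.7473)^2)
= sqrt(1.2945 + 3.053)
= 2.0851 m


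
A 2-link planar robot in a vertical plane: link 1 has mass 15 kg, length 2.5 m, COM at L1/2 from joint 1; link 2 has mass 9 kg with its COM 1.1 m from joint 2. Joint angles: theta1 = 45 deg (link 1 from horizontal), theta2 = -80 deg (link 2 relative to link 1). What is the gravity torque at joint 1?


Horizontal distance from joint 1 to link-1 COM:
  x_c1 = (L1/2)*cos(t1) = 1.25 * 0.7071 = 0.8839 m
Horizontal distance from joint 1 to link-2 COM:
  x_c2 = L1*cos(t1) + Lc2*cos(t1+t2)
       = 2.5*0.7071 + 1.1*0.8192 = 2.6688 m
tau1 = m1*g*x_c1 + m2*g*x_c2
     = 15*9.81*0.8839 + 9*9.81*2.6688
     = 130.0635 + 235.6314
     = 365.6948 Nm


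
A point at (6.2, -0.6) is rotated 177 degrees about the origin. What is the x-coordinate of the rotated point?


x' = x*cos(theta) - y*sin(theta)
cos(177 deg) = -0.9986, sin(177 deg) = 0.0523
x' = 6.2 * -0.9986 - -0.6 * 0.0523
= -6.1915 - -0.0314
= -6.1601


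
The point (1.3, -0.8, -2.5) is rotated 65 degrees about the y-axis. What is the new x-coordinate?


Rotation about y-axis: x' = x*cos(theta) + z*sin(theta)
= 1.3 * 0.4226 + -2.5 * 0.9063
= -1.7164


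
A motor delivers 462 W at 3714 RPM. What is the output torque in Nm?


omega = 3714 * 2*pi/60 = 388.9292 rad/s
tau = P / omega = 462 / 388.9292
= 1.1879 Nm


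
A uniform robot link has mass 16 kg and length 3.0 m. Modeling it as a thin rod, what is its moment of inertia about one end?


I = (1/3) * m * L^2
= (1/3) * 16 * 3.0^2
= 0.333333 * 16 * 9.0
= 48.0 kg*m^2


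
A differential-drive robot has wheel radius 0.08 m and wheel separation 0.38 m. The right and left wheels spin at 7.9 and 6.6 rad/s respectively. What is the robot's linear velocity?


vR = r*wR = 0.08*7.9 = 0.632 m/s
vL = r*wL = 0.08*6.6 = 0.528 m/s
v = (vR+vL)/2 = 0.58 m/s
omega = (vR-vL)/L = 0.2737 rad/s
linear velocity = 0.58 m/s


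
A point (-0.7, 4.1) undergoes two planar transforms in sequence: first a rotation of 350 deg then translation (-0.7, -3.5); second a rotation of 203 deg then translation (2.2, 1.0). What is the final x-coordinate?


After transform 1:
x1 = cos(350)*-0.7 - sin(350)*4.1 + -0.7 = -0.6774
y1 = sin(350)*-0.7 + cos(350)*4.1 + -3.5 = 0.6593
After transform 2:
x2 = cos(203)*-0.6774 - sin(203)*0.6593 + 2.2
= 3.0812


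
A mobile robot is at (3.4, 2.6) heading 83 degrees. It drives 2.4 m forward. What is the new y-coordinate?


y_new = y0 + d*sin(theta)
= 2.6 + 2.4*sin(83)
= 2.6 + 2.3821
= 4.9821


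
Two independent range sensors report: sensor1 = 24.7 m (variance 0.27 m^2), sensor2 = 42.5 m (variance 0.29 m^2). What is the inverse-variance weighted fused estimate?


w1 = (1/var1) / (1/var1 + 1/var2)
   = 3.7037 / (3.7037 + 3.4483) = 0.5179
w2 = 1 - w1 = 0.4821
fused = w1*s1 + w2*s2 = 12.7911 + 20.4911
= 33.2821 m


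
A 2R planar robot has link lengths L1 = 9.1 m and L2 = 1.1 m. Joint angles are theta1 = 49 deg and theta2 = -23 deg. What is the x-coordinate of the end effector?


Convert angles to radians: theta1 = 0.8552, theta2 = -0.4014
x = L1*cos(theta1) + L2*cos(theta1+theta2)
x = 5.9701 + 0.9887
x = 6.9588


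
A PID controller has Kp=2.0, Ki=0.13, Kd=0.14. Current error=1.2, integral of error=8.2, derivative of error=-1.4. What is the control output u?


u = Kp*e + Ki*int(e) + Kd*de/dt
= 2.0*1.2 + 0.13*8.2 + 0.14*(-1.4)
= 2.4 + 1.066 + -0.196
= 3.27


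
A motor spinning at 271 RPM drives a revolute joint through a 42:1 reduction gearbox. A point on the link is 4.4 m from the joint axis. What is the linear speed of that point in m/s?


omega_motor = 271 * 2*pi/60 = 28.3791 rad/s
omega_joint = omega_motor / 42 = 0.6757 rad/s
v = omega_joint * r = 0.6757 * 4.4
= 2.973 m/s


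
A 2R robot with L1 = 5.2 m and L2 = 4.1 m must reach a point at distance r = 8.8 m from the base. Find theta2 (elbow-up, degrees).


cos(theta2) = (r^2 - L1^2 - L2^2) / (2*L1*L2)
cos(theta2) = (77.44 - 27.04 - 16.81) / 42.64
cos(theta2) = 0.787758
theta2 = 38.0235 degrees


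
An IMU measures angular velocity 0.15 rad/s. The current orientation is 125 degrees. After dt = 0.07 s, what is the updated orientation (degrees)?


delta_theta = w * dt = 0.15 * 0.07 = 0.0105 rad
= 0.6016 deg
theta_new = 125 + 0.6016 = 125.6016 deg


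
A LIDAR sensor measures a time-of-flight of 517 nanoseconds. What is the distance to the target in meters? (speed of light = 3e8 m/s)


tof = 517 ns = 5.17e-07 s
dist = c * tof / 2
= 3e8 * 5.17e-07 / 2
= 77.55 m


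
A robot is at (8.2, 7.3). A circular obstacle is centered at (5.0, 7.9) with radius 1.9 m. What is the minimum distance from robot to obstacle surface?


center_dist = sqrt((8.2-5.0)^2 + (7.3-7.9)^2)
= sqrt(10.24 + 0.36)
= 3.2558
min_dist = center_dist - radius = 3.2558 - 1.9 = 1.3558 m


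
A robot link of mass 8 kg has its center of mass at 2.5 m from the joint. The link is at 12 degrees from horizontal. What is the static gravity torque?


tau = m*g*L*cos(angle)
= 8 * 9.81 * 2.5 * cos(12 deg)
= 8 * 9.81 * 2.5 * 0.9781
= 191.9126 Nm


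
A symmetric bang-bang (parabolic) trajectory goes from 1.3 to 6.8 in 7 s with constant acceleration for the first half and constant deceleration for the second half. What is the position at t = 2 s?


Symmetric rest-to-rest: each phase covers (pf-p0)/2 in time T/2. 0.5*a*(T/2)^2 = (pf-p0)/2 => a = 4*(pf-p0)/T^2
a = 4*(6.8-1.3)/7^2 = 0.449
t = 2 is in the acceleration phase (t <= T/2).
p = p0 + 0.5*a*t^2 = 1.3 + 0.5*0.449*2^2
= 2.198


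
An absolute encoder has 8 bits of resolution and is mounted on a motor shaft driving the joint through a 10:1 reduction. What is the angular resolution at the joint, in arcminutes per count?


counts = 2^8 = 256
effective counts at joint = 256 * 10 = 2560
resolution = 360*60 / 2560
= 8.4375 arcmin/count


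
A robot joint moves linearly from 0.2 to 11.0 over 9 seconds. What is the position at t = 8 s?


s = t/T = 8/9 = 0.8889
p(t) = p0 + (pf-p0)*s
= 0.2 + (11.0 - 0.2) * 0.8889
= 9.8


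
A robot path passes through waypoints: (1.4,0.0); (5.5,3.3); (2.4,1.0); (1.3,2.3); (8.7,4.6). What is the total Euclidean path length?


Segment lengths:
  seg1 = sqrt((4.1)^2 + (3.3)^2) = 5.2631
  seg2 = sqrt((-3.1)^2 + (-2.3)^2) = 3.8601
  seg3 = sqrt((-1.1)^2 + (1.3)^2) = 1.7029
  seg4 = sqrt((7.4)^2 + (2.3)^2) = 7.7492
Total = 18.5753


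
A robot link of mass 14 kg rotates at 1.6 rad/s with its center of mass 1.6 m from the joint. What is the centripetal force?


F = m * omega^2 * r
= 14 * 1.6^2 * 1.6
= 14 * 2.56 * 1.6
= 57.344 N


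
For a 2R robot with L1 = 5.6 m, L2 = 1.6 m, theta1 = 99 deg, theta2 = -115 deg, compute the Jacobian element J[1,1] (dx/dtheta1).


J[1,1] = -L1*sin(t1) - L2*sin(t1+t2)
= -5.6*sin(99) - 1.6*sin(-16)
= -5.09


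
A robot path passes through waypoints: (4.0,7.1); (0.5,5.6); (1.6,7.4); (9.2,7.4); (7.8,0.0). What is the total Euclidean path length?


Segment lengths:
  seg1 = sqrt((-3.5)^2 + (-1.5)^2) = 3.8079
  seg2 = sqrt((1.1)^2 + (1.8)^2) = 2.1095
  seg3 = sqrt((7.6)^2 + (0.0)^2) = 7.6
  seg4 = sqrt((-1.4)^2 + (-7.4)^2) = 7.5313
Total = 21.0487


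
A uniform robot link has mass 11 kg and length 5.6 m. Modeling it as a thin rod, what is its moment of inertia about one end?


I = (1/3) * m * L^2
= (1/3) * 11 * 5.6^2
= 0.333333 * 11 * 31.36
= 114.9867 kg*m^2


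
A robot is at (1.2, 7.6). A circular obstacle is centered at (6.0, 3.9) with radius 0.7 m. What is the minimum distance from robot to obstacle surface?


center_dist = sqrt((1.2-6.0)^2 + (7.6-3.9)^2)
= sqrt(23.04 + 13.69)
= 6.0605
min_dist = center_dist - radius = 6.0605 - 0.7 = 5.3605 m


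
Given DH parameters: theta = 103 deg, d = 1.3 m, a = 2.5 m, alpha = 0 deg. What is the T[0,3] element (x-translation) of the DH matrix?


T[0,3] = a * cos(theta)
= 2.5 * cos(103 deg)
= 2.5 * -0.225
= -0.5624


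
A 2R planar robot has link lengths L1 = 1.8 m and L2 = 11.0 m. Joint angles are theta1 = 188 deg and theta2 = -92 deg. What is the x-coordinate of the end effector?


Convert angles to radians: theta1 = 3.2812, theta2 = -1.6057
x = L1*cos(theta1) + L2*cos(theta1+theta2)
x = -1.7825 + -1.1498
x = -2.9323


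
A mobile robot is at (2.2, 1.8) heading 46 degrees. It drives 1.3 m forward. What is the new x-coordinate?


x_new = x0 + d*cos(theta)
= 2.2 + 1.3*cos(46)
= 2.2 + 0.9031
= 3.1031


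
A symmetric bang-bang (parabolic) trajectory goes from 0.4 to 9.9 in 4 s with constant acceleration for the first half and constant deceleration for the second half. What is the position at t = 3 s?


Symmetric rest-to-rest: each phase covers (pf-p0)/2 in time T/2. 0.5*a*(T/2)^2 = (pf-p0)/2 => a = 4*(pf-p0)/T^2
a = 4*(9.9-0.4)/4^2 = 2.375
t = 3 is in the deceleration phase (t > T/2).
p = pf - 0.5*a*(T-t)^2 = 9.9 - 0.5*2.375*1^2
= 8.7125


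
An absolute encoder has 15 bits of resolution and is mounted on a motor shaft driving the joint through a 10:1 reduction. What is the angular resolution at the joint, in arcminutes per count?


counts = 2^15 = 32768
effective counts at joint = 32768 * 10 = 327680
resolution = 360*60 / 327680
= 0.0659 arcmin/count


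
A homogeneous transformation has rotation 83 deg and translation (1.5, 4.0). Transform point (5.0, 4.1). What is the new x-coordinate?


x' = cos(theta)*px - sin(theta)*py + tx
= 0.1219*5.0 - 0.9925*4.1 + 1.5
= -1.9601


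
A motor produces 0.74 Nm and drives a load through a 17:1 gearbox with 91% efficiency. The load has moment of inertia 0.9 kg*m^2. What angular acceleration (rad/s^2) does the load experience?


tau_out = tau_motor * N * eta
= 0.74 * 17 * 0.91 = 11.4478 Nm
alpha = tau_out / I = 11.4478 / 0.9
= 12.7198 rad/s^2


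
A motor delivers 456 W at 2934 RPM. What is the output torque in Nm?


omega = 2934 * 2*pi/60 = 307.2478 rad/s
tau = P / omega = 456 / 307.2478
= 1.4841 Nm


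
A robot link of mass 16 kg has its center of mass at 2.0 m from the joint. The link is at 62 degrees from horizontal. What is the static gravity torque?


tau = m*g*L*cos(angle)
= 16 * 9.81 * 2.0 * cos(62 deg)
= 16 * 9.81 * 2.0 * 0.4695
= 147.3765 Nm


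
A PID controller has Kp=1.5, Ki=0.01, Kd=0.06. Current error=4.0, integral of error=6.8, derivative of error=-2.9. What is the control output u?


u = Kp*e + Ki*int(e) + Kd*de/dt
= 1.5*4.0 + 0.01*6.8 + 0.06*(-2.9)
= 6.0 + 0.068 + -0.174
= 5.894


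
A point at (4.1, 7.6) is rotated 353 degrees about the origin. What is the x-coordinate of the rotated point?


x' = x*cos(theta) - y*sin(theta)
cos(353 deg) = 0.9925, sin(353 deg) = -0.1219
x' = 4.1 * 0.9925 - 7.6 * -0.1219
= 4.0694 - -0.9262
= 4.9956


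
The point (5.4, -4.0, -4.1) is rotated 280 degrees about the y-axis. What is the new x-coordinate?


Rotation about y-axis: x' = x*cos(theta) + z*sin(theta)
= 5.4 * 0.1736 + -4.1 * -0.9848
= 4.9754


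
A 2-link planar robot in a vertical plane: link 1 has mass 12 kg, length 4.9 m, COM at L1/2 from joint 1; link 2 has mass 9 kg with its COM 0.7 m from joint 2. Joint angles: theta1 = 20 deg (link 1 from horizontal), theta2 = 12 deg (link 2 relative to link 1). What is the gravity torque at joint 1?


Horizontal distance from joint 1 to link-1 COM:
  x_c1 = (L1/2)*cos(t1) = 2.45 * 0.9397 = 2.3022 m
Horizontal distance from joint 1 to link-2 COM:
  x_c2 = L1*cos(t1) + Lc2*cos(t1+t2)
       = 4.9*0.9397 + 0.7*0.848 = 5.1981 m
tau1 = m1*g*x_c1 + m2*g*x_c2
     = 12*9.81*2.3022 + 9*9.81*5.1981
     = 271.0205 + 458.9427
     = 729.9632 Nm


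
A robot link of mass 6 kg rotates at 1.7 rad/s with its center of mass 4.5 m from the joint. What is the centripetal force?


F = m * omega^2 * r
= 6 * 1.7^2 * 4.5
= 6 * 2.89 * 4.5
= 78.03 N


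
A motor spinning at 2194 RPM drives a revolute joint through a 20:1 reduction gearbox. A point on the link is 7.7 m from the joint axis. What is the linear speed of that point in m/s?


omega_motor = 2194 * 2*pi/60 = 229.7551 rad/s
omega_joint = omega_motor / 20 = 11.4878 rad/s
v = omega_joint * r = 11.4878 * 7.7
= 88.4557 m/s


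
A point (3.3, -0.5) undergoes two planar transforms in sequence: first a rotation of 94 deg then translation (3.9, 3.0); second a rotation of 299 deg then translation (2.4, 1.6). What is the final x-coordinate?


After transform 1:
x1 = cos(94)*3.3 - sin(94)*-0.5 + 3.9 = 4.1686
y1 = sin(94)*3.3 + cos(94)*-0.5 + 3.0 = 6.3268
After transform 2:
x2 = cos(299)*4.1686 - sin(299)*6.3268 + 2.4
= 9.9545


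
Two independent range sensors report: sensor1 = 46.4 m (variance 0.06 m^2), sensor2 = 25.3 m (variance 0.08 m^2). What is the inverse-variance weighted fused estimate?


w1 = (1/var1) / (1/var1 + 1/var2)
   = 16.6667 / (16.6667 + 12.5) = 0.5714
w2 = 1 - w1 = 0.4286
fused = w1*s1 + w2*s2 = 26.5143 + 10.8429
= 37.3571 m


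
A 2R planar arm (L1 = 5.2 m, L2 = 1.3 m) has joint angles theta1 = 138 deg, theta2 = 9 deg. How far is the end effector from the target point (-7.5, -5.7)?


End effector via forward kinematics:
x = L1*cos(t1) + L2*cos(t1+t2) = -4.9546
y = L1*sin(t1) + L2*sin(t1+t2) = 4.1875
Distance to target:
d = sqrt((-7.5 - -4.9546)^2 + (-5.7 - 4.1875)^2)
= sqrt(6.4789 + 97.7629)
= 10.2099 m


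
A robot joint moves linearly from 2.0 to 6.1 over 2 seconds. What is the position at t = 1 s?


s = t/T = 1/2 = 0.5
p(t) = p0 + (pf-p0)*s
= 2.0 + (6.1 - 2.0) * 0.5
= 4.05


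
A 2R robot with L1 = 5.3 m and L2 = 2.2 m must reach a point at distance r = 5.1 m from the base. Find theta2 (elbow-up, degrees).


cos(theta2) = (r^2 - L1^2 - L2^2) / (2*L1*L2)
cos(theta2) = (26.01 - 28.09 - 4.84) / 23.32
cos(theta2) = -0.296741
theta2 = 107.262 degrees


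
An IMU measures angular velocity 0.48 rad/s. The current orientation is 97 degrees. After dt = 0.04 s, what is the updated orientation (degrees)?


delta_theta = w * dt = 0.48 * 0.04 = 0.0192 rad
= 1.1001 deg
theta_new = 97 + 1.1001 = 98.1001 deg


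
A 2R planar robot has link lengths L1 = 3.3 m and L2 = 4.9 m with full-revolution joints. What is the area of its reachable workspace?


r_max = L1 + L2 = 8.2 m
r_min = |L1 - L2| = 1.6 m
Area = pi*(r_max^2 - r_min^2)
= pi*(67.24 - 2.56)
= pi * 64.68
= 203.1982 m^2


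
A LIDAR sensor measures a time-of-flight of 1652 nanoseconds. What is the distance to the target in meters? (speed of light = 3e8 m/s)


tof = 1652 ns = 1.652e-06 s
dist = c * tof / 2
= 3e8 * 1.652e-06 / 2
= 247.8 m


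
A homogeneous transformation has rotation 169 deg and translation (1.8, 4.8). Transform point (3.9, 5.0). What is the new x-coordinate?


x' = cos(theta)*px - sin(theta)*py + tx
= -0.9816*3.9 - 0.1908*5.0 + 1.8
= -2.9824


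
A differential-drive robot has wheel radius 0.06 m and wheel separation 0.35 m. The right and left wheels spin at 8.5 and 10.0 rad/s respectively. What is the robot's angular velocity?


vR = r*wR = 0.06*8.5 = 0.51 m/s
vL = r*wL = 0.06*10.0 = 0.6 m/s
v = (vR+vL)/2 = 0.555 m/s
omega = (vR-vL)/L = -0.2571 rad/s
angular velocity = -0.2571 rad/s


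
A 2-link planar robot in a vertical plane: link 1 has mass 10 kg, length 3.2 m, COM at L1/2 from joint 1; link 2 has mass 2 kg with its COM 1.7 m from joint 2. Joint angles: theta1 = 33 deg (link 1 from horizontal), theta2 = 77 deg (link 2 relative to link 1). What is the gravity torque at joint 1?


Horizontal distance from joint 1 to link-1 COM:
  x_c1 = (L1/2)*cos(t1) = 1.6 * 0.8387 = 1.3419 m
Horizontal distance from joint 1 to link-2 COM:
  x_c2 = L1*cos(t1) + Lc2*cos(t1+t2)
       = 3.2*0.8387 + 1.7*-0.342 = 2.1023 m
tau1 = m1*g*x_c1 + m2*g*x_c2
     = 10*9.81*1.3419 + 2*9.81*2.1023
     = 131.6377 + 41.2474
     = 172.8851 Nm


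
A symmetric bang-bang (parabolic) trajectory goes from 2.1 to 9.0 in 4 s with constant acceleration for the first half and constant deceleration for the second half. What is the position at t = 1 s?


Symmetric rest-to-rest: each phase covers (pf-p0)/2 in time T/2. 0.5*a*(T/2)^2 = (pf-p0)/2 => a = 4*(pf-p0)/T^2
a = 4*(9.0-2.1)/4^2 = 1.725
t = 1 is in the acceleration phase (t <= T/2).
p = p0 + 0.5*a*t^2 = 2.1 + 0.5*1.725*1^2
= 2.9625


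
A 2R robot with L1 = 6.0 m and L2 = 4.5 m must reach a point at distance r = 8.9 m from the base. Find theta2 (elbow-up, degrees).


cos(theta2) = (r^2 - L1^2 - L2^2) / (2*L1*L2)
cos(theta2) = (79.21 - 36.0 - 20.25) / 54.0
cos(theta2) = 0.425185
theta2 = 64.8376 degrees


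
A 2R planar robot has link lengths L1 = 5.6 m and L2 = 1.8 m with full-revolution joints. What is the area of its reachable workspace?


r_max = L1 + L2 = 7.4 m
r_min = |L1 - L2| = 3.8 m
Area = pi*(r_max^2 - r_min^2)
= pi*(54.76 - 14.44)
= pi * 40.32
= 126.669 m^2


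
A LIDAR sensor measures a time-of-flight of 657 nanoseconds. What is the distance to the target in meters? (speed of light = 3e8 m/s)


tof = 657 ns = 6.57e-07 s
dist = c * tof / 2
= 3e8 * 6.57e-07 / 2
= 98.55 m


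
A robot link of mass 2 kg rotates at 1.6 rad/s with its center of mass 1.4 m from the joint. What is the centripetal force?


F = m * omega^2 * r
= 2 * 1.6^2 * 1.4
= 2 * 2.56 * 1.4
= 7.168 N


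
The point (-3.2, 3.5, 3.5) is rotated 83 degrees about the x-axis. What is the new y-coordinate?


Rotation about x-axis: y' = y*cos(theta) - z*sin(theta)
= 3.5 * 0.1219 - 3.5 * 0.9925
= -3.0474


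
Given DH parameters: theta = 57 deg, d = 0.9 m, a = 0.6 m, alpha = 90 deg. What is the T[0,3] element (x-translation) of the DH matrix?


T[0,3] = a * cos(theta)
= 0.6 * cos(57 deg)
= 0.6 * 0.5446
= 0.3268


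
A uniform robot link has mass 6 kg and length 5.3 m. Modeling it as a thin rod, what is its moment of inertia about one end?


I = (1/3) * m * L^2
= (1/3) * 6 * 5.3^2
= 0.333333 * 6 * 28.09
= 56.18 kg*m^2


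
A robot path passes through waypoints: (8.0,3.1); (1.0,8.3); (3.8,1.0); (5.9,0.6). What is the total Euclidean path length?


Segment lengths:
  seg1 = sqrt((-7.0)^2 + (5.2)^2) = 8.7201
  seg2 = sqrt((2.8)^2 + (-7.3)^2) = 7.8186
  seg3 = sqrt((2.1)^2 + (-0.4)^2) = 2.1378
Total = 18.6764


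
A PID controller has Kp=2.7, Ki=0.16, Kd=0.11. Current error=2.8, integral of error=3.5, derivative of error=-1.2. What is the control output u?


u = Kp*e + Ki*int(e) + Kd*de/dt
= 2.7*2.8 + 0.16*3.5 + 0.11*(-1.2)
= 7.56 + 0.56 + -0.132
= 7.988


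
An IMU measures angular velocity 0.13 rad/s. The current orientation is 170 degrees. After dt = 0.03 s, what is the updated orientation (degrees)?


delta_theta = w * dt = 0.13 * 0.03 = 0.0039 rad
= 0.2235 deg
theta_new = 170 + 0.2235 = 170.2235 deg


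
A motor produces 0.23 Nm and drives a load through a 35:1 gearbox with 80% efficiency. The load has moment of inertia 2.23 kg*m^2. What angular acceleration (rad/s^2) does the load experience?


tau_out = tau_motor * N * eta
= 0.23 * 35 * 0.8 = 6.44 Nm
alpha = tau_out / I = 6.44 / 2.23
= 2.8879 rad/s^2


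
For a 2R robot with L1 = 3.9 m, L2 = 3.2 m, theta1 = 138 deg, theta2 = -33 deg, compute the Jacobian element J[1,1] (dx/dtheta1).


J[1,1] = -L1*sin(t1) - L2*sin(t1+t2)
= -3.9*sin(138) - 3.2*sin(105)
= -5.7006


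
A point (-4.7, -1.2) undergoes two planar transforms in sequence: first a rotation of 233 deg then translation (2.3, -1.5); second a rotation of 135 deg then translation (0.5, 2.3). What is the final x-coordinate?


After transform 1:
x1 = cos(233)*-4.7 - sin(233)*-1.2 + 2.3 = 4.1702
y1 = sin(233)*-4.7 + cos(233)*-1.2 + -1.5 = 2.9758
After transform 2:
x2 = cos(135)*4.1702 - sin(135)*2.9758 + 0.5
= -4.5529


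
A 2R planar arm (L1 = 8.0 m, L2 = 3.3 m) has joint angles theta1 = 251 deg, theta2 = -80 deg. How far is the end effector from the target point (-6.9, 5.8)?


End effector via forward kinematics:
x = L1*cos(t1) + L2*cos(t1+t2) = -5.8639
y = L1*sin(t1) + L2*sin(t1+t2) = -7.0479
Distance to target:
d = sqrt((-6.9 - -5.8639)^2 + (5.8 - -7.0479)^2)
= sqrt(1.0735 + 165.0689)
= 12.8896 m


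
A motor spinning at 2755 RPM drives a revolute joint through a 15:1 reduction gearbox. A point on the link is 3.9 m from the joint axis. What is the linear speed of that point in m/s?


omega_motor = 2755 * 2*pi/60 = 288.5029 rad/s
omega_joint = omega_motor / 15 = 19.2335 rad/s
v = omega_joint * r = 19.2335 * 3.9
= 75.0108 m/s


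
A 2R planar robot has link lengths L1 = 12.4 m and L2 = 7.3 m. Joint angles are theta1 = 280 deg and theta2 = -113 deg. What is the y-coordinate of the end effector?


Convert angles to radians: theta1 = 4.8869, theta2 = -1.9722
y = L1*sin(theta1) + L2*sin(theta1+theta2)
y = -12.2116 + 1.6421
y = -10.5695


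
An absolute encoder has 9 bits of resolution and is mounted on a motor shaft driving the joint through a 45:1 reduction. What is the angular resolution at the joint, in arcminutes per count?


counts = 2^9 = 512
effective counts at joint = 512 * 45 = 23040
resolution = 360*60 / 23040
= 0.9375 arcmin/count


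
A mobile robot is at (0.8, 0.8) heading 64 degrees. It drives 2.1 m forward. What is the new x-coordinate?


x_new = x0 + d*cos(theta)
= 0.8 + 2.1*cos(64)
= 0.8 + 0.9206
= 1.7206


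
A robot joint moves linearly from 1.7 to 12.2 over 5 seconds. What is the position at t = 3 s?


s = t/T = 3/5 = 0.6
p(t) = p0 + (pf-p0)*s
= 1.7 + (12.2 - 1.7) * 0.6
= 8.0


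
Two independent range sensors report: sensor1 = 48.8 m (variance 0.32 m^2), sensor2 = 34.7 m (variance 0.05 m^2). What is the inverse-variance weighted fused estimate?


w1 = (1/var1) / (1/var1 + 1/var2)
   = 3.125 / (3.125 + 20.0) = 0.1351
w2 = 1 - w1 = 0.8649
fused = w1*s1 + w2*s2 = 6.5946 + 30.0108
= 36.6054 m


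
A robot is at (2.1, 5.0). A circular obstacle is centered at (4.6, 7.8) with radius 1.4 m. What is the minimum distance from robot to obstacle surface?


center_dist = sqrt((2.1-4.6)^2 + (5.0-7.8)^2)
= sqrt(6.25 + 7.84)
= 3.7537
min_dist = center_dist - radius = 3.7537 - 1.4 = 2.3537 m


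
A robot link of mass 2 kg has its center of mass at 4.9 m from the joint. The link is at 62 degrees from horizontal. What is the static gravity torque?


tau = m*g*L*cos(angle)
= 2 * 9.81 * 4.9 * cos(62 deg)
= 2 * 9.81 * 4.9 * 0.4695
= 45.1341 Nm


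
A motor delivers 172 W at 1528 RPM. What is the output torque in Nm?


omega = 1528 * 2*pi/60 = 160.0118 rad/s
tau = P / omega = 172 / 160.0118
= 1.0749 Nm


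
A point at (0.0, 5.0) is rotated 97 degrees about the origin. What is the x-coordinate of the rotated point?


x' = x*cos(theta) - y*sin(theta)
cos(97 deg) = -0.1219, sin(97 deg) = 0.9925
x' = 0.0 * -0.1219 - 5.0 * 0.9925
= -0.0 - 4.9627
= -4.9627


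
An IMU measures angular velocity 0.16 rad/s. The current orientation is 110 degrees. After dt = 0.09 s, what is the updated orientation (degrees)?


delta_theta = w * dt = 0.16 * 0.09 = 0.0144 rad
= 0.8251 deg
theta_new = 110 + 0.8251 = 110.8251 deg


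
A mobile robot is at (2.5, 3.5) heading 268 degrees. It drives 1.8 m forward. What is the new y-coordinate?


y_new = y0 + d*sin(theta)
= 3.5 + 1.8*sin(268)
= 3.5 + -1.7989
= 1.7011


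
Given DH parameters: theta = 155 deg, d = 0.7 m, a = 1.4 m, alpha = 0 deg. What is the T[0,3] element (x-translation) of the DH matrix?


T[0,3] = a * cos(theta)
= 1.4 * cos(155 deg)
= 1.4 * -0.9063
= -1.2688


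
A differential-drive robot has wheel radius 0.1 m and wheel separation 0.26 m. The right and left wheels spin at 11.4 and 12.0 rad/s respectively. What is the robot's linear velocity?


vR = r*wR = 0.1*11.4 = 1.14 m/s
vL = r*wL = 0.1*12.0 = 1.2 m/s
v = (vR+vL)/2 = 1.17 m/s
omega = (vR-vL)/L = -0.2308 rad/s
linear velocity = 1.17 m/s


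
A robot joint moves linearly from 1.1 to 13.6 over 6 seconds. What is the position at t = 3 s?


s = t/T = 3/6 = 0.5
p(t) = p0 + (pf-p0)*s
= 1.1 + (13.6 - 1.1) * 0.5
= 7.35


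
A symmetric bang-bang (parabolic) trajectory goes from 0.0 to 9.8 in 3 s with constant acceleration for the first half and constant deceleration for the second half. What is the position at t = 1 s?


Symmetric rest-to-rest: each phase covers (pf-p0)/2 in time T/2. 0.5*a*(T/2)^2 = (pf-p0)/2 => a = 4*(pf-p0)/T^2
a = 4*(9.8-0.0)/3^2 = 4.3556
t = 1 is in the acceleration phase (t <= T/2).
p = p0 + 0.5*a*t^2 = 0.0 + 0.5*4.3556*1^2
= 2.1778


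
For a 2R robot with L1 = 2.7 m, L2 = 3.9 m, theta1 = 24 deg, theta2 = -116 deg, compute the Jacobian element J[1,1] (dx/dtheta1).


J[1,1] = -L1*sin(t1) - L2*sin(t1+t2)
= -2.7*sin(24) - 3.9*sin(-92)
= 2.7994


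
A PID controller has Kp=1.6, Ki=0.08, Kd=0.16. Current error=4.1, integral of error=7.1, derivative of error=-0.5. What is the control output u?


u = Kp*e + Ki*int(e) + Kd*de/dt
= 1.6*4.1 + 0.08*7.1 + 0.16*(-0.5)
= 6.56 + 0.568 + -0.08
= 7.048


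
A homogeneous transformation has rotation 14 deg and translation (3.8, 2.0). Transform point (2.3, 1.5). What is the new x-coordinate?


x' = cos(theta)*px - sin(theta)*py + tx
= 0.9703*2.3 - 0.2419*1.5 + 3.8
= 5.6688


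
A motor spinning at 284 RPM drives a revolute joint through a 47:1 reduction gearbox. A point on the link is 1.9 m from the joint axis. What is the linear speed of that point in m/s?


omega_motor = 284 * 2*pi/60 = 29.7404 rad/s
omega_joint = omega_motor / 47 = 0.6328 rad/s
v = omega_joint * r = 0.6328 * 1.9
= 1.2023 m/s


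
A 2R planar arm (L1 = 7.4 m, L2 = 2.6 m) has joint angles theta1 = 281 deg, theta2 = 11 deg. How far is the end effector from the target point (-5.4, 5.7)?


End effector via forward kinematics:
x = L1*cos(t1) + L2*cos(t1+t2) = 2.386
y = L1*sin(t1) + L2*sin(t1+t2) = -9.6747
Distance to target:
d = sqrt((-5.4 - 2.386)^2 + (5.7 - -9.6747)^2)
= sqrt(60.6212 + 236.382)
= 17.2338 m


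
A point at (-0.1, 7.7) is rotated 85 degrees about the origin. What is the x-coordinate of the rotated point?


x' = x*cos(theta) - y*sin(theta)
cos(85 deg) = 0.0872, sin(85 deg) = 0.9962
x' = -0.1 * 0.0872 - 7.7 * 0.9962
= -0.0087 - 7.6707
= -7.6794
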